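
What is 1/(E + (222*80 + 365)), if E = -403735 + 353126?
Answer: -1/32484 ≈ -3.0784e-5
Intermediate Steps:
E = -50609
1/(E + (222*80 + 365)) = 1/(-50609 + (222*80 + 365)) = 1/(-50609 + (17760 + 365)) = 1/(-50609 + 18125) = 1/(-32484) = -1/32484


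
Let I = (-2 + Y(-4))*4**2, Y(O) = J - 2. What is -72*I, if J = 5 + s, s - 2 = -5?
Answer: 2304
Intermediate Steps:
s = -3 (s = 2 - 5 = -3)
J = 2 (J = 5 - 3 = 2)
Y(O) = 0 (Y(O) = 2 - 2 = 0)
I = -32 (I = (-2 + 0)*4**2 = -2*16 = -32)
-72*I = -72*(-32) = 2304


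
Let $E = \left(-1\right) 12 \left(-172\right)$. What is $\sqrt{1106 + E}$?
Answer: $\sqrt{3170} \approx 56.303$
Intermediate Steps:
$E = 2064$ ($E = \left(-12\right) \left(-172\right) = 2064$)
$\sqrt{1106 + E} = \sqrt{1106 + 2064} = \sqrt{3170}$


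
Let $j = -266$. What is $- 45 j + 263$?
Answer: $12233$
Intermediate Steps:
$- 45 j + 263 = \left(-45\right) \left(-266\right) + 263 = 11970 + 263 = 12233$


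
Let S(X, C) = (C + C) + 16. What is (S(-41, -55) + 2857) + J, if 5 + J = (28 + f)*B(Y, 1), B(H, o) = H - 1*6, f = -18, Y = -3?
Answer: 2668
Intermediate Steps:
B(H, o) = -6 + H (B(H, o) = H - 6 = -6 + H)
J = -95 (J = -5 + (28 - 18)*(-6 - 3) = -5 + 10*(-9) = -5 - 90 = -95)
S(X, C) = 16 + 2*C (S(X, C) = 2*C + 16 = 16 + 2*C)
(S(-41, -55) + 2857) + J = ((16 + 2*(-55)) + 2857) - 95 = ((16 - 110) + 2857) - 95 = (-94 + 2857) - 95 = 2763 - 95 = 2668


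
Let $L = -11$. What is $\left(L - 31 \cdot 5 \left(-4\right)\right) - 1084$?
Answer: $-475$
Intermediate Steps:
$\left(L - 31 \cdot 5 \left(-4\right)\right) - 1084 = \left(-11 - 31 \cdot 5 \left(-4\right)\right) - 1084 = \left(-11 - -620\right) - 1084 = \left(-11 + 620\right) - 1084 = 609 - 1084 = -475$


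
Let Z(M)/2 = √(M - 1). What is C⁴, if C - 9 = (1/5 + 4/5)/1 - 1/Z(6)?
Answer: (100 - √5)⁴/10000 ≈ 9135.1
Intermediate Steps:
Z(M) = 2*√(-1 + M) (Z(M) = 2*√(M - 1) = 2*√(-1 + M))
C = 10 - √5/10 (C = 9 + ((1/5 + 4/5)/1 - 1/(2*√(-1 + 6))) = 9 + ((1*(⅕) + 4*(⅕))*1 - 1/(2*√5)) = 9 + ((⅕ + ⅘)*1 - √5/10) = 9 + (1*1 - √5/10) = 9 + (1 - √5/10) = 10 - √5/10 ≈ 9.7764)
C⁴ = (10 - √5/10)⁴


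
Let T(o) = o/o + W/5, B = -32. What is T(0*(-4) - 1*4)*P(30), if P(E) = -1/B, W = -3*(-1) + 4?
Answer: 3/40 ≈ 0.075000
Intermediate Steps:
W = 7 (W = 3 + 4 = 7)
P(E) = 1/32 (P(E) = -1/(-32) = -1*(-1/32) = 1/32)
T(o) = 12/5 (T(o) = o/o + 7/5 = 1 + 7*(⅕) = 1 + 7/5 = 12/5)
T(0*(-4) - 1*4)*P(30) = (12/5)*(1/32) = 3/40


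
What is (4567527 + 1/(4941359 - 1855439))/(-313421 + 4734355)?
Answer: 14095022919841/13642648649280 ≈ 1.0332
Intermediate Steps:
(4567527 + 1/(4941359 - 1855439))/(-313421 + 4734355) = (4567527 + 1/3085920)/4420934 = (4567527 + 1/3085920)*(1/4420934) = (14095022919841/3085920)*(1/4420934) = 14095022919841/13642648649280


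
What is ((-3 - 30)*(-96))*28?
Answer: 88704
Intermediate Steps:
((-3 - 30)*(-96))*28 = -33*(-96)*28 = 3168*28 = 88704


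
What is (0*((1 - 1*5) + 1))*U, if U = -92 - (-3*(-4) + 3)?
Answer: 0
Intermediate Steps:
U = -107 (U = -92 - (12 + 3) = -92 - 1*15 = -92 - 15 = -107)
(0*((1 - 1*5) + 1))*U = (0*((1 - 1*5) + 1))*(-107) = (0*((1 - 5) + 1))*(-107) = (0*(-4 + 1))*(-107) = (0*(-3))*(-107) = 0*(-107) = 0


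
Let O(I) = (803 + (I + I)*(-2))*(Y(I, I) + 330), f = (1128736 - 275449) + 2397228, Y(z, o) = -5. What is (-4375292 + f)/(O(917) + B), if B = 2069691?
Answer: -1124777/1138566 ≈ -0.98789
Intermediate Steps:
f = 3250515 (f = 853287 + 2397228 = 3250515)
O(I) = 260975 - 1300*I (O(I) = (803 + (I + I)*(-2))*(-5 + 330) = (803 + (2*I)*(-2))*325 = (803 - 4*I)*325 = 260975 - 1300*I)
(-4375292 + f)/(O(917) + B) = (-4375292 + 3250515)/((260975 - 1300*917) + 2069691) = -1124777/((260975 - 1192100) + 2069691) = -1124777/(-931125 + 2069691) = -1124777/1138566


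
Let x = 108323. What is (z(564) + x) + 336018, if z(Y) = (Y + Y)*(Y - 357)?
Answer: 677837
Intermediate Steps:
z(Y) = 2*Y*(-357 + Y) (z(Y) = (2*Y)*(-357 + Y) = 2*Y*(-357 + Y))
(z(564) + x) + 336018 = (2*564*(-357 + 564) + 108323) + 336018 = (2*564*207 + 108323) + 336018 = (233496 + 108323) + 336018 = 341819 + 336018 = 677837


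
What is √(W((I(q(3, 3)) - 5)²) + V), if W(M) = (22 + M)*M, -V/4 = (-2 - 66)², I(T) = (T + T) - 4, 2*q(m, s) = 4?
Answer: I*√17321 ≈ 131.61*I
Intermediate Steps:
q(m, s) = 2 (q(m, s) = (½)*4 = 2)
I(T) = -4 + 2*T (I(T) = 2*T - 4 = -4 + 2*T)
V = -18496 (V = -4*(-2 - 66)² = -4*(-68)² = -4*4624 = -18496)
W(M) = M*(22 + M)
√(W((I(q(3, 3)) - 5)²) + V) = √(((-4 + 2*2) - 5)²*(22 + ((-4 + 2*2) - 5)²) - 18496) = √(((-4 + 4) - 5)²*(22 + ((-4 + 4) - 5)²) - 18496) = √((0 - 5)²*(22 + (0 - 5)²) - 18496) = √((-5)²*(22 + (-5)²) - 18496) = √(25*(22 + 25) - 18496) = √(25*47 - 18496) = √(1175 - 18496) = √(-17321) = I*√17321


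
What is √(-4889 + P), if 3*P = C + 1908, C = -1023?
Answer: I*√4594 ≈ 67.779*I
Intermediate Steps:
P = 295 (P = (-1023 + 1908)/3 = (⅓)*885 = 295)
√(-4889 + P) = √(-4889 + 295) = √(-4594) = I*√4594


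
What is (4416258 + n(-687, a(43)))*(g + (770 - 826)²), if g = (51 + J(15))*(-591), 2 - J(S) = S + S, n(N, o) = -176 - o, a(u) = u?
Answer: -46178519823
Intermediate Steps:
J(S) = 2 - 2*S (J(S) = 2 - (S + S) = 2 - 2*S)
g = -13593 (g = (51 + (2 - 2*15))*(-591) = (51 + (2 - 30))*(-591) = (51 - 28)*(-591) = 23*(-591) = -13593)
(4416258 + n(-687, a(43)))*(g + (770 - 826)²) = (4416258 + (-176 - 1*43))*(-13593 + (770 - 826)²) = (4416258 + (-176 - 43))*(-13593 + (-56)²) = (4416258 - 219)*(-13593 + 3136) = 4416039*(-10457) = -46178519823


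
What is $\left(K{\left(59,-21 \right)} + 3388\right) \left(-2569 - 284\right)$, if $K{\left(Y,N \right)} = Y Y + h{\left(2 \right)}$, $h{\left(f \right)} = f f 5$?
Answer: $-19654317$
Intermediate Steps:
$h{\left(f \right)} = 5 f^{2}$ ($h{\left(f \right)} = f^{2} \cdot 5 = 5 f^{2}$)
$K{\left(Y,N \right)} = 20 + Y^{2}$ ($K{\left(Y,N \right)} = Y Y + 5 \cdot 2^{2} = Y^{2} + 5 \cdot 4 = Y^{2} + 20 = 20 + Y^{2}$)
$\left(K{\left(59,-21 \right)} + 3388\right) \left(-2569 - 284\right) = \left(\left(20 + 59^{2}\right) + 3388\right) \left(-2569 - 284\right) = \left(\left(20 + 3481\right) + 3388\right) \left(-2853\right) = \left(3501 + 3388\right) \left(-2853\right) = 6889 \left(-2853\right) = -19654317$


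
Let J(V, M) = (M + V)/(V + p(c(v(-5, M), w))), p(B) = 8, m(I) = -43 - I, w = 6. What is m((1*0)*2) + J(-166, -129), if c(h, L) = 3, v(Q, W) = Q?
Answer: -6499/158 ≈ -41.133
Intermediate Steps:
J(V, M) = (M + V)/(8 + V) (J(V, M) = (M + V)/(V + 8) = (M + V)/(8 + V))
m((1*0)*2) + J(-166, -129) = (-43 - 1*0*2) + (-129 - 166)/(8 - 166) = (-43 - 0*2) - 295/(-158) = (-43 - 1*0) - 1/158*(-295) = (-43 + 0) + 295/158 = -43 + 295/158 = -6499/158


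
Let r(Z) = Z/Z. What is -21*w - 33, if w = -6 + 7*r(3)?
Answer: -54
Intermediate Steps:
r(Z) = 1
w = 1 (w = -6 + 7*1 = -6 + 7 = 1)
-21*w - 33 = -21*1 - 33 = -21 - 33 = -54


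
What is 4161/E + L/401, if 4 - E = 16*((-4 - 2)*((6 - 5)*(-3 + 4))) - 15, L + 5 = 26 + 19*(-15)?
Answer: 1638201/46115 ≈ 35.524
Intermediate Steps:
L = -264 (L = -5 + (26 + 19*(-15)) = -5 + (26 - 285) = -5 - 259 = -264)
E = 115 (E = 4 - (16*((-4 - 2)*((6 - 5)*(-3 + 4))) - 15) = 4 - (16*(-6) - 15) = 4 - (-96 - 15) = 4 - 1*(-111) = 4 + 111 = 115)
4161/E + L/401 = 4161/115 - 264/401 = 1638201/46115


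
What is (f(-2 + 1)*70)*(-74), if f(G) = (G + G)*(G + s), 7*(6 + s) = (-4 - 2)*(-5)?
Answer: -28120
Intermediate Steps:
s = -12/7 (s = -6 + ((-4 - 2)*(-5))/7 = -6 + (-6*(-5))/7 = -6 + (⅐)*30 = -6 + 30/7 = -12/7 ≈ -1.7143)
f(G) = 2*G*(-12/7 + G) (f(G) = (G + G)*(G - 12/7) = (2*G)*(-12/7 + G) = 2*G*(-12/7 + G))
(f(-2 + 1)*70)*(-74) = ((2*(-2 + 1)*(-12 + 7*(-2 + 1))/7)*70)*(-74) = (((2/7)*(-1)*(-12 + 7*(-1)))*70)*(-74) = (((2/7)*(-1)*(-12 - 7))*70)*(-74) = (((2/7)*(-1)*(-19))*70)*(-74) = ((38/7)*70)*(-74) = 380*(-74) = -28120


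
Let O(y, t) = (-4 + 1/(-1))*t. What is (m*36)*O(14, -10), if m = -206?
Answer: -370800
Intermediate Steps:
O(y, t) = -5*t (O(y, t) = (-4 + 1*(-1))*t = (-4 - 1)*t = -5*t)
(m*36)*O(14, -10) = (-206*36)*(-5*(-10)) = -7416*50 = -370800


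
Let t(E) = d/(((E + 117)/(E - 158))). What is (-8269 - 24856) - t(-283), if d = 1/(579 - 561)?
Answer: -10997549/332 ≈ -33125.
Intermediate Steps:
d = 1/18 ≈ 0.055556
t(E) = (-158 + E)/(18*(117 + E)) (t(E) = 1/(18*(((E + 117)/(E - 158)))) = 1/(18*(((117 + E)/(-158 + E)))) = ((-158 + E)/(117 + E))/18 = (-158 + E)/(18*(117 + E)))
(-8269 - 24856) - t(-283) = (-8269 - 24856) - (-158 - 283)/(18*(117 - 283)) = -33125 - (-441)/(18*(-166)) = -33125 - (-1)*(-441)/(18*166) = -33125 - 1*49/332 = -33125 - 49/332 = -10997549/332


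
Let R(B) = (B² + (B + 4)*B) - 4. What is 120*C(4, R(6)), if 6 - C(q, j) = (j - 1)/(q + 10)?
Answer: -60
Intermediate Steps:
R(B) = -4 + B² + B*(4 + B) (R(B) = (B² + (4 + B)*B) - 4 = (B² + B*(4 + B)) - 4 = -4 + B² + B*(4 + B))
C(q, j) = 6 - (-1 + j)/(10 + q) (C(q, j) = 6 - (j - 1)/(q + 10) = 6 - (-1 + j)/(10 + q))
120*C(4, R(6)) = 120*((61 - (-4 + 2*6² + 4*6) + 6*4)/(10 + 4)) = 120*((61 - (-4 + 2*36 + 24) + 24)/14) = 120*((61 - (-4 + 72 + 24) + 24)/14) = 120*((61 - 1*92 + 24)/14) = 120*((61 - 92 + 24)/14) = 120*((1/14)*(-7)) = 120*(-½) = -60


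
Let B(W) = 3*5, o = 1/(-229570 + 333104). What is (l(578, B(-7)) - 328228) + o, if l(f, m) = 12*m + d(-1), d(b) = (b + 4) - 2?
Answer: -33964018097/103534 ≈ -3.2805e+5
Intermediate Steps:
o = 1/103534 ≈ 9.6587e-6
d(b) = 2 + b (d(b) = (4 + b) - 2 = 2 + b)
B(W) = 15
l(f, m) = 1 + 12*m (l(f, m) = 12*m + (2 - 1) = 12*m + 1 = 1 + 12*m)
(l(578, B(-7)) - 328228) + o = ((1 + 12*15) - 328228) + 1/103534 = ((1 + 180) - 328228) + 1/103534 = (181 - 328228) + 1/103534 = -328047 + 1/103534 = -33964018097/103534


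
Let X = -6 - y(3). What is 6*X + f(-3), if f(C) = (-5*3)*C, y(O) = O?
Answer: -9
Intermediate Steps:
f(C) = -15*C
X = -9 (X = -6 - 1*3 = -6 - 3 = -9)
6*X + f(-3) = 6*(-9) - 15*(-3) = -54 + 45 = -9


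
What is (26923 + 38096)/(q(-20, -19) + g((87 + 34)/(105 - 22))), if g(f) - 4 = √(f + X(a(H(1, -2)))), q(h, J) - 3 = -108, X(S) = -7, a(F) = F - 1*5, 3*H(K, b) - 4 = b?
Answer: -181684759/282381 - 43346*I*√9545/282381 ≈ -643.4 - 14.997*I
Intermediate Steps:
H(K, b) = 4/3 + b/3
a(F) = -5 + F (a(F) = F - 5 = -5 + F)
q(h, J) = -105 (q(h, J) = 3 - 108 = -105)
g(f) = 4 + √(-7 + f) (g(f) = 4 + √(f - 7) = 4 + √(-7 + f))
(26923 + 38096)/(q(-20, -19) + g((87 + 34)/(105 - 22))) = (26923 + 38096)/(-105 + (4 + √(-7 + (87 + 34)/(105 - 22)))) = 65019/(-105 + (4 + √(-7 + 121/83))) = 65019/(-105 + (4 + √(-460/83))) = 65019/(-105 + (4 + 2*I*√9545/83)) = 65019/(-101 + 2*I*√9545/83)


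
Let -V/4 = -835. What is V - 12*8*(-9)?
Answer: 4204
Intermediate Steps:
V = 3340 (V = -4*(-835) = 3340)
V - 12*8*(-9) = 3340 - 12*8*(-9) = 3340 - 96*(-9) = 3340 + 864 = 4204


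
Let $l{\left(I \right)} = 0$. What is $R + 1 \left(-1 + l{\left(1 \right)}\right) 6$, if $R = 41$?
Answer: $35$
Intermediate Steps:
$R + 1 \left(-1 + l{\left(1 \right)}\right) 6 = 41 + 1 \left(-1 + 0\right) 6 = 41 + 1 \left(-1\right) 6 = 41 - 6 = 35$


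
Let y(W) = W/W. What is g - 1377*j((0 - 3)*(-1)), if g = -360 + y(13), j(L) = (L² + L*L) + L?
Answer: -29276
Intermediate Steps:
y(W) = 1
j(L) = L + 2*L² (j(L) = (L² + L²) + L = 2*L² + L = L + 2*L²)
g = -359 (g = -360 + 1 = -359)
g - 1377*j((0 - 3)*(-1)) = -359 - 1377*(0 - 3)*(-1)*(1 + 2*((0 - 3)*(-1))) = -359 - 1377*(-3*(-1))*(1 + 2*(-3*(-1))) = -359 - 4131*(1 + 2*3) = -359 - 4131*(1 + 6) = -359 - 4131*7 = -359 - 1377*21 = -359 - 28917 = -29276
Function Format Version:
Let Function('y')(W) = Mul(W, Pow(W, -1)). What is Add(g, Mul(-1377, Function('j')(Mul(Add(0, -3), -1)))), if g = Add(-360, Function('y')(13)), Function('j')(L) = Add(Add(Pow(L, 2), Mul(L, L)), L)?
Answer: -29276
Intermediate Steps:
Function('y')(W) = 1
Function('j')(L) = Add(L, Mul(2, Pow(L, 2))) (Function('j')(L) = Add(Add(Pow(L, 2), Pow(L, 2)), L) = Add(Mul(2, Pow(L, 2)), L) = Add(L, Mul(2, Pow(L, 2))))
g = -359 (g = Add(-360, 1) = -359)
Add(g, Mul(-1377, Function('j')(Mul(Add(0, -3), -1)))) = Add(-359, Mul(-1377, Mul(Mul(Add(0, -3), -1), Add(1, Mul(2, Mul(Add(0, -3), -1)))))) = Add(-359, Mul(-1377, Mul(Mul(-3, -1), Add(1, Mul(2, Mul(-3, -1)))))) = Add(-359, Mul(-1377, Mul(3, Add(1, Mul(2, 3))))) = Add(-359, Mul(-1377, Mul(3, Add(1, 6)))) = Add(-359, Mul(-1377, Mul(3, 7))) = Add(-359, Mul(-1377, 21)) = Add(-359, -28917) = -29276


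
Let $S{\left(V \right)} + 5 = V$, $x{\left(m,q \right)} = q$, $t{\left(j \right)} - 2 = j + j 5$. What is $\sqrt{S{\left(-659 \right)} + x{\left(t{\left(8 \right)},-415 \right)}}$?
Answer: $i \sqrt{1079} \approx 32.848 i$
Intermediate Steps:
$t{\left(j \right)} = 2 + 6 j$ ($t{\left(j \right)} = 2 + \left(j + j 5\right) = 2 + \left(j + 5 j\right) = 2 + 6 j$)
$S{\left(V \right)} = -5 + V$
$\sqrt{S{\left(-659 \right)} + x{\left(t{\left(8 \right)},-415 \right)}} = \sqrt{\left(-5 - 659\right) - 415} = \sqrt{-664 - 415} = \sqrt{-1079} = i \sqrt{1079}$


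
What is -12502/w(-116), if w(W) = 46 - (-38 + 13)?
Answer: -12502/71 ≈ -176.08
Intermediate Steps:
w(W) = 71 (w(W) = 46 - 1*(-25) = 46 + 25 = 71)
-12502/w(-116) = -12502/71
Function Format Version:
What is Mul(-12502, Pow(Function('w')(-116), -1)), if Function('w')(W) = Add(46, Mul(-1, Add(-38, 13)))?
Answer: Rational(-12502, 71) ≈ -176.08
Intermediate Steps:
Function('w')(W) = 71 (Function('w')(W) = Add(46, Mul(-1, -25)) = Add(46, 25) = 71)
Mul(-12502, Pow(Function('w')(-116), -1)) = Mul(-12502, Pow(71, -1)) = Mul(-12502, Rational(1, 71)) = Rational(-12502, 71)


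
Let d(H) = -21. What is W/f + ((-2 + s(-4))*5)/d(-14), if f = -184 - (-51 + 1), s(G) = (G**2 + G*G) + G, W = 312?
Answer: -11986/1407 ≈ -8.5188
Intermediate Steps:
s(G) = G + 2*G**2 (s(G) = (G**2 + G**2) + G = 2*G**2 + G = G + 2*G**2)
f = -134 (f = -184 - 1*(-50) = -184 + 50 = -134)
W/f + ((-2 + s(-4))*5)/d(-14) = 312/(-134) + ((-2 - 4*(1 + 2*(-4)))*5)/(-21) = 312*(-1/134) + ((-2 - 4*(1 - 8))*5)*(-1/21) = -156/67 + ((-2 - 4*(-7))*5)*(-1/21) = -156/67 + ((-2 + 28)*5)*(-1/21) = -156/67 + (26*5)*(-1/21) = -156/67 + 130*(-1/21) = -156/67 - 130/21 = -11986/1407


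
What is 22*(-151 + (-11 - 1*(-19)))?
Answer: -3146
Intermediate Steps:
22*(-151 + (-11 - 1*(-19))) = 22*(-151 + (-11 + 19)) = 22*(-151 + 8) = 22*(-143) = -3146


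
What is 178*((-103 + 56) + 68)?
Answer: 3738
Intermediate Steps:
178*((-103 + 56) + 68) = 178*(-47 + 68) = 178*21 = 3738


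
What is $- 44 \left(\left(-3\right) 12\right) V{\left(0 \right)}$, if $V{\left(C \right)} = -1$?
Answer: $-1584$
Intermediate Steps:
$- 44 \left(\left(-3\right) 12\right) V{\left(0 \right)} = - 44 \left(\left(-3\right) 12\right) \left(-1\right) = \left(-44\right) \left(-36\right) \left(-1\right) = 1584 \left(-1\right) = -1584$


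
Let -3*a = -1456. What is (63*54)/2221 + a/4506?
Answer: 24611006/15011739 ≈ 1.6395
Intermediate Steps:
a = 1456/3 (a = -⅓*(-1456) = 1456/3 ≈ 485.33)
(63*54)/2221 + a/4506 = (63*54)/2221 + (1456/3)/4506 = 3402*(1/2221) + (1456/3)*(1/4506) = 3402/2221 + 728/6759 = 24611006/15011739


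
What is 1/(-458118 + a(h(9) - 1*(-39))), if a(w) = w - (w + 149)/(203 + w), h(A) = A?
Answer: -251/114975767 ≈ -2.1831e-6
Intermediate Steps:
a(w) = w - (149 + w)/(203 + w)
1/(-458118 + a(h(9) - 1*(-39))) = 1/(-458118 + (-149 + (9 - 1*(-39))² + 202*(9 - 1*(-39)))/(203 + (9 - 1*(-39)))) = 1/(-458118 + (-149 + (9 + 39)² + 202*(9 + 39))/(203 + (9 + 39))) = 1/(-458118 + (-149 + 48² + 202*48)/(203 + 48)) = 1/(-458118 + (-149 + 2304 + 9696)/251) = 1/(-458118 + (1/251)*11851) = 1/(-458118 + 11851/251) = 1/(-114975767/251) = -251/114975767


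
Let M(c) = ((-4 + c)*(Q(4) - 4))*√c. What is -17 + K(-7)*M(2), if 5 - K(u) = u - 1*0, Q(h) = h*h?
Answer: -17 - 288*√2 ≈ -424.29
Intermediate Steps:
Q(h) = h²
K(u) = 5 - u (K(u) = 5 - (u - 1*0) = 5 - (u + 0) = 5 - u)
M(c) = √c*(-48 + 12*c) (M(c) = ((-4 + c)*(4² - 4))*√c = ((-4 + c)*(16 - 4))*√c = ((-4 + c)*12)*√c = (-48 + 12*c)*√c = √c*(-48 + 12*c))
-17 + K(-7)*M(2) = -17 + (5 - 1*(-7))*(12*√2*(-4 + 2)) = -17 + (5 + 7)*(12*√2*(-2)) = -17 + 12*(-24*√2) = -17 - 288*√2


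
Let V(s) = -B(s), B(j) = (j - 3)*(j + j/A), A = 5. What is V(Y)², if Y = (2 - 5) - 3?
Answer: 104976/25 ≈ 4199.0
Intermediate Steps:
B(j) = 6*j*(-3 + j)/5 (B(j) = (j - 3)*(j + j/5) = (-3 + j)*(j + j*(⅕)) = (-3 + j)*(j + j/5) = (-3 + j)*(6*j/5) = 6*j*(-3 + j)/5)
Y = -6 (Y = -3 - 3 = -6)
V(s) = -6*s*(-3 + s)/5
V(Y)² = ((6/5)*(-6)*(3 - 1*(-6)))² = ((6/5)*(-6)*(3 + 6))² = ((6/5)*(-6)*9)² = (-324/5)² = 104976/25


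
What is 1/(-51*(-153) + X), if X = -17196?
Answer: -1/9393 ≈ -0.00010646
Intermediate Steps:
1/(-51*(-153) + X) = 1/(-51*(-153) - 17196) = 1/(7803 - 17196) = 1/(-9393) = -1/9393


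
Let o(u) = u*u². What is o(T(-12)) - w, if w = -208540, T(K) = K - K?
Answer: 208540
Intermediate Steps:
T(K) = 0
o(u) = u³
o(T(-12)) - w = 0³ - 1*(-208540) = 0 + 208540 = 208540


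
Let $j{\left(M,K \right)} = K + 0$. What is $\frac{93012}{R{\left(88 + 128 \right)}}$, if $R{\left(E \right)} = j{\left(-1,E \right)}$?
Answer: $\frac{7751}{18} \approx 430.61$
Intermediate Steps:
$j{\left(M,K \right)} = K$
$R{\left(E \right)} = E$
$\frac{93012}{R{\left(88 + 128 \right)}} = \frac{93012}{88 + 128} = \frac{93012}{216} = 93012 \cdot \frac{1}{216} = \frac{7751}{18}$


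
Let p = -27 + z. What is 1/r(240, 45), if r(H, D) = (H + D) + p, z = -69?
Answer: 1/189 ≈ 0.0052910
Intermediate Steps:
p = -96 (p = -27 - 69 = -96)
r(H, D) = -96 + D + H (r(H, D) = (H + D) - 96 = (D + H) - 96 = -96 + D + H)
1/r(240, 45) = 1/(-96 + 45 + 240) = 1/189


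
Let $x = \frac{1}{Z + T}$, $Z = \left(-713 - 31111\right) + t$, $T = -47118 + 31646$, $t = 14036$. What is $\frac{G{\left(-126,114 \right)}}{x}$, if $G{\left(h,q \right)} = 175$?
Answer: $-5820500$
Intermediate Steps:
$T = -15472$
$Z = -17788$ ($Z = \left(-713 - 31111\right) + 14036 = -31824 + 14036 = -17788$)
$x = - \frac{1}{33260}$ ($x = \frac{1}{-17788 - 15472} = \frac{1}{-33260} = - \frac{1}{33260} \approx -3.0066 \cdot 10^{-5}$)
$\frac{G{\left(-126,114 \right)}}{x} = \frac{175}{- \frac{1}{33260}} = 175 \left(-33260\right) = -5820500$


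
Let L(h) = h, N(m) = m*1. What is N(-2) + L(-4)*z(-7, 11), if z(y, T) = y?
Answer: 26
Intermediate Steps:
N(m) = m
N(-2) + L(-4)*z(-7, 11) = -2 - 4*(-7) = -2 + 28 = 26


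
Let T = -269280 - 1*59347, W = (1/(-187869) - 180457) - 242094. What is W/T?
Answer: 79384233820/61738825863 ≈ 1.2858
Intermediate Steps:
W = -79384233820/187869 (W = (-1/187869 - 180457) - 242094 = -33902276134/187869 - 242094 = -79384233820/187869 ≈ -4.2255e+5)
T = -328627 (T = -269280 - 59347 = -328627)
W/T = -79384233820/187869/(-328627) = -79384233820/187869*(-1/328627) = 79384233820/61738825863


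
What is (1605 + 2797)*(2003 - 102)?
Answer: 8368202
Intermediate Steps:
(1605 + 2797)*(2003 - 102) = 4402*1901 = 8368202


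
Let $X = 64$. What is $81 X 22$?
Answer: $114048$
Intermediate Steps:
$81 X 22 = 81 \cdot 64 \cdot 22 = 5184 \cdot 22 = 114048$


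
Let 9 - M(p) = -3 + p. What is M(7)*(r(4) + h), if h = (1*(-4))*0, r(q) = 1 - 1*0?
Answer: 5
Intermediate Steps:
M(p) = 12 - p (M(p) = 9 - (-3 + p) = 9 + (3 - p) = 12 - p)
r(q) = 1 (r(q) = 1 + 0 = 1)
h = 0 (h = -4*0 = 0)
M(7)*(r(4) + h) = (12 - 1*7)*(1 + 0) = (12 - 7)*1 = 5*1 = 5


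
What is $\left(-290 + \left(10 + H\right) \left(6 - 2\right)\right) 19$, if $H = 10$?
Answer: $-3990$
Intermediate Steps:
$\left(-290 + \left(10 + H\right) \left(6 - 2\right)\right) 19 = \left(-290 + \left(10 + 10\right) \left(6 - 2\right)\right) 19 = \left(-290 + 20 \cdot 4\right) 19 = \left(-290 + 80\right) 19 = \left(-210\right) 19 = -3990$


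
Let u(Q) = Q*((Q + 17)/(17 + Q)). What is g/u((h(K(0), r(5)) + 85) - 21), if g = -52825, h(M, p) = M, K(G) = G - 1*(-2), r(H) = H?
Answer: -52825/66 ≈ -800.38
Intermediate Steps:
K(G) = 2 + G (K(G) = G + 2 = 2 + G)
u(Q) = Q (u(Q) = Q*((17 + Q)/(17 + Q)) = Q*1 = Q)
g/u((h(K(0), r(5)) + 85) - 21) = -52825/(((2 + 0) + 85) - 21) = -52825/((2 + 85) - 21) = -52825/(87 - 21) = -52825/66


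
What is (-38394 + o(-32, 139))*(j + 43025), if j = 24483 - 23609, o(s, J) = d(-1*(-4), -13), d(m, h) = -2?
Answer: -1685546004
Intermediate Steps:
o(s, J) = -2
j = 874
(-38394 + o(-32, 139))*(j + 43025) = (-38394 - 2)*(874 + 43025) = -38396*43899 = -1685546004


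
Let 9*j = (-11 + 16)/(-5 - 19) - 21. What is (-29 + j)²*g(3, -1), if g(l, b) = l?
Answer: 45873529/15552 ≈ 2949.7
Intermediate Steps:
j = -509/216 (j = ((-11 + 16)/(-5 - 19) - 21)/9 = (5/(-24) - 21)/9 = (5*(-1/24) - 21)/9 = (-5/24 - 21)/9 = (⅑)*(-509/24) = -509/216 ≈ -2.3565)
(-29 + j)²*g(3, -1) = (-29 - 509/216)²*3 = (-6773/216)²*3 = (45873529/46656)*3 = 45873529/15552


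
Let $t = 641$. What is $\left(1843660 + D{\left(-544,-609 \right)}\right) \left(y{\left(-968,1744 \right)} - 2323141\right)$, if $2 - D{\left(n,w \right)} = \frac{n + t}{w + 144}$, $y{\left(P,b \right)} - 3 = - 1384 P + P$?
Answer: $- \frac{843923857521238}{465} \approx -1.8149 \cdot 10^{12}$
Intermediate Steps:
$y{\left(P,b \right)} = 3 - 1383 P$ ($y{\left(P,b \right)} = 3 + \left(- 1384 P + P\right) = 3 - 1383 P$)
$D{\left(n,w \right)} = 2 - \frac{641 + n}{144 + w}$ ($D{\left(n,w \right)} = 2 - \frac{n + 641}{w + 144} = 2 - \frac{641 + n}{144 + w}$)
$\left(1843660 + D{\left(-544,-609 \right)}\right) \left(y{\left(-968,1744 \right)} - 2323141\right) = \left(1843660 + \frac{-353 - -544 + 2 \left(-609\right)}{144 - 609}\right) \left(\left(3 - -1338744\right) - 2323141\right) = \left(1843660 + \frac{-353 + 544 - 1218}{-465}\right) \left(\left(3 + 1338744\right) - 2323141\right) = \left(1843660 - - \frac{1027}{465}\right) \left(1338747 - 2323141\right) = \left(1843660 + \frac{1027}{465}\right) \left(-984394\right) = \frac{857302927}{465} \left(-984394\right) = - \frac{843923857521238}{465}$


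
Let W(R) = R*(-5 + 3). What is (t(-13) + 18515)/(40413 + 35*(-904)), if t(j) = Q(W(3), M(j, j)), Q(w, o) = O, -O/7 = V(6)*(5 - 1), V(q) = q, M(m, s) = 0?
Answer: 18347/8773 ≈ 2.0913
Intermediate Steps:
O = -168 (O = -42*(5 - 1) = -42*4 = -7*24 = -168)
W(R) = -2*R (W(R) = R*(-2) = -2*R)
Q(w, o) = -168
t(j) = -168
(t(-13) + 18515)/(40413 + 35*(-904)) = (-168 + 18515)/(40413 + 35*(-904)) = 18347/(40413 - 31640) = 18347/8773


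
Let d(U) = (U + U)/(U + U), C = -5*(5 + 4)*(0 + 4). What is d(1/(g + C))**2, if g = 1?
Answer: 1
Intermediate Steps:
C = -180 (C = -45*4 = -5*36 = -180)
d(U) = 1 (d(U) = (2*U)/((2*U)) = (2*U)*(1/(2*U)) = 1)
d(1/(g + C))**2 = 1**2 = 1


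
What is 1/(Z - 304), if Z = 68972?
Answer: 1/68668 ≈ 1.4563e-5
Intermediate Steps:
1/(Z - 304) = 1/(68972 - 304) = 1/68668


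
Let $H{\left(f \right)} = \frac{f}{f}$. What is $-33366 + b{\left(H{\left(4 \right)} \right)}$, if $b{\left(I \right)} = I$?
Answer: $-33365$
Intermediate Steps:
$H{\left(f \right)} = 1$
$-33366 + b{\left(H{\left(4 \right)} \right)} = -33366 + 1 = -33365$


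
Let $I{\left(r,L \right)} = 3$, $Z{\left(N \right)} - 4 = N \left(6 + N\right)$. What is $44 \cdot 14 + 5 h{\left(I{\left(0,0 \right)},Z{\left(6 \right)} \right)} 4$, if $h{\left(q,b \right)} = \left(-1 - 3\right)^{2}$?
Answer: $936$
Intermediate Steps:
$Z{\left(N \right)} = 4 + N \left(6 + N\right)$
$h{\left(q,b \right)} = 16$ ($h{\left(q,b \right)} = \left(-4\right)^{2} = 16$)
$44 \cdot 14 + 5 h{\left(I{\left(0,0 \right)},Z{\left(6 \right)} \right)} 4 = 44 \cdot 14 + 5 \cdot 16 \cdot 4 = 616 + 80 \cdot 4 = 616 + 320 = 936$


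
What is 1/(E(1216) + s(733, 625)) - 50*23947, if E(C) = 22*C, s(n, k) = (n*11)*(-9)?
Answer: -54856590251/45815 ≈ -1.1974e+6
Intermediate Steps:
s(n, k) = -99*n (s(n, k) = (11*n)*(-9) = -99*n)
1/(E(1216) + s(733, 625)) - 50*23947 = 1/(22*1216 - 99*733) - 50*23947 = 1/(26752 - 72567) - 1197350 = 1/(-45815) - 1197350 = -1/45815 - 1197350 = -54856590251/45815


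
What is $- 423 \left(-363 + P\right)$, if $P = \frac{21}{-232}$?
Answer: $\frac{35632251}{232} \approx 1.5359 \cdot 10^{5}$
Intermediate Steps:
$P = - \frac{21}{232}$ ($P = 21 \left(- \frac{1}{232}\right) = - \frac{21}{232} \approx -0.090517$)
$- 423 \left(-363 + P\right) = - 423 \left(-363 - \frac{21}{232}\right) = \left(-423\right) \left(- \frac{84237}{232}\right) = \frac{35632251}{232}$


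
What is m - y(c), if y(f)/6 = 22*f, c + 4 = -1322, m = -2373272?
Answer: -2198240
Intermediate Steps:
c = -1326 (c = -4 - 1322 = -1326)
y(f) = 132*f (y(f) = 6*(22*f) = 132*f)
m - y(c) = -2373272 - 132*(-1326) = -2373272 - 1*(-175032) = -2373272 + 175032 = -2198240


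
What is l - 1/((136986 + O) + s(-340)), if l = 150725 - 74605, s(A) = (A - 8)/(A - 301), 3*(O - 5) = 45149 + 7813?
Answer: 7545607602519/99127793 ≈ 76120.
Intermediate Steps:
O = 17659 (O = 5 + (45149 + 7813)/3 = 5 + (1/3)*52962 = 5 + 17654 = 17659)
s(A) = (-8 + A)/(-301 + A)
l = 76120
l - 1/((136986 + O) + s(-340)) = 76120 - 1/((136986 + 17659) + (-8 - 340)/(-301 - 340)) = 76120 - 1/(154645 - 348/(-641)) = 76120 - 1/(154645 - 1/641*(-348)) = 76120 - 1/(154645 + 348/641) = 76120 - 1/99127793/641 = 76120 - 1*641/99127793 = 76120 - 641/99127793 = 7545607602519/99127793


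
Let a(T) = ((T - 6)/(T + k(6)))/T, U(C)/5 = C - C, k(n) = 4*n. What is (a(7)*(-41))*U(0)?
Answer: 0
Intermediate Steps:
U(C) = 0 (U(C) = 5*(C - C) = 5*0 = 0)
a(T) = (-6 + T)/(T*(24 + T)) (a(T) = ((T - 6)/(T + 4*6))/T = ((-6 + T)/(T + 24))/T = ((-6 + T)/(24 + T))/T = (-6 + T)/(T*(24 + T)))
(a(7)*(-41))*U(0) = (((-6 + 7)/(7*(24 + 7)))*(-41))*0 = (((⅐)*1/31)*(-41))*0 = (((⅐)*(1/31)*1)*(-41))*0 = ((1/217)*(-41))*0 = -41/217*0 = 0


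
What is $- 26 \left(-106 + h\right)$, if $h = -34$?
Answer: $3640$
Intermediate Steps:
$- 26 \left(-106 + h\right) = - 26 \left(-106 - 34\right) = \left(-26\right) \left(-140\right) = 3640$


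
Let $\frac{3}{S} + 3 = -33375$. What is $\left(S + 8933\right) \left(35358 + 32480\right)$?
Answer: $\frac{3371160464883}{5563} \approx 6.06 \cdot 10^{8}$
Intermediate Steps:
$S = - \frac{1}{11126}$ ($S = \frac{3}{-3 - 33375} = \frac{3}{-33378} = 3 \left(- \frac{1}{33378}\right) = - \frac{1}{11126} \approx -8.988 \cdot 10^{-5}$)
$\left(S + 8933\right) \left(35358 + 32480\right) = \left(- \frac{1}{11126} + 8933\right) \left(35358 + 32480\right) = \frac{99388557}{11126} \cdot 67838 = \frac{3371160464883}{5563}$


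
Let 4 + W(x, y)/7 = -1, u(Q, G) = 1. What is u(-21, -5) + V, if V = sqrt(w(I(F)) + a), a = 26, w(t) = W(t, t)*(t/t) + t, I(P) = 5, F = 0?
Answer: 1 + 2*I ≈ 1.0 + 2.0*I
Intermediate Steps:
W(x, y) = -35 (W(x, y) = -28 + 7*(-1) = -28 - 7 = -35)
w(t) = -35 + t (w(t) = -35*t/t + t = -35*1 + t = -35 + t)
V = 2*I (V = sqrt((-35 + 5) + 26) = sqrt(-30 + 26) = sqrt(-4) = 2*I ≈ 2.0*I)
u(-21, -5) + V = 1 + 2*I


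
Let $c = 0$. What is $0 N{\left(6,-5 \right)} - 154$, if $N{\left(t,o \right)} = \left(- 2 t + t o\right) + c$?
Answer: $-154$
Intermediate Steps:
$N{\left(t,o \right)} = - 2 t + o t$ ($N{\left(t,o \right)} = \left(- 2 t + t o\right) + 0 = \left(- 2 t + o t\right) + 0 = - 2 t + o t$)
$0 N{\left(6,-5 \right)} - 154 = 0 \cdot 6 \left(-2 - 5\right) - 154 = 0 \cdot 6 \left(-7\right) - 154 = 0 \left(-42\right) - 154 = 0 - 154 = -154$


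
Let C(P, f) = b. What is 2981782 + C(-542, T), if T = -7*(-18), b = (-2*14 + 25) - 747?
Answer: 2981032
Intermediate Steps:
b = -750 (b = (-28 + 25) - 747 = -3 - 747 = -750)
T = 126
C(P, f) = -750
2981782 + C(-542, T) = 2981782 - 750 = 2981032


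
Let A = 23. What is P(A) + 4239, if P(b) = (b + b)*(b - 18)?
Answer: 4469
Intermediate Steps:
P(b) = 2*b*(-18 + b) (P(b) = (2*b)*(-18 + b) = 2*b*(-18 + b))
P(A) + 4239 = 2*23*(-18 + 23) + 4239 = 2*23*5 + 4239 = 230 + 4239 = 4469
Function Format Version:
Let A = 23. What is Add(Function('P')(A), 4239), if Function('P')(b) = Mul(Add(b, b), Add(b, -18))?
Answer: 4469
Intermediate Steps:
Function('P')(b) = Mul(2, b, Add(-18, b)) (Function('P')(b) = Mul(Mul(2, b), Add(-18, b)) = Mul(2, b, Add(-18, b)))
Add(Function('P')(A), 4239) = Add(Mul(2, 23, Add(-18, 23)), 4239) = Add(Mul(2, 23, 5), 4239) = Add(230, 4239) = 4469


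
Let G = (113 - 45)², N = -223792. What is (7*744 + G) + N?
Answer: -213960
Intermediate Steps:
G = 4624 (G = 68² = 4624)
(7*744 + G) + N = (7*744 + 4624) - 223792 = (5208 + 4624) - 223792 = 9832 - 223792 = -213960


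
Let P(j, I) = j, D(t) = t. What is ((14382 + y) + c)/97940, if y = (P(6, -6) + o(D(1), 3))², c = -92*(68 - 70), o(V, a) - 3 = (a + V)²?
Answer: 15191/97940 ≈ 0.15511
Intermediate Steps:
o(V, a) = 3 + (V + a)² (o(V, a) = 3 + (a + V)² = 3 + (V + a)²)
c = 184 (c = -92*(-2) = 184)
y = 625 (y = (6 + (3 + (1 + 3)²))² = (6 + (3 + 4²))² = (6 + (3 + 16))² = (6 + 19)² = 25² = 625)
((14382 + y) + c)/97940 = ((14382 + 625) + 184)/97940 = (15007 + 184)*(1/97940) = 15191*(1/97940) = 15191/97940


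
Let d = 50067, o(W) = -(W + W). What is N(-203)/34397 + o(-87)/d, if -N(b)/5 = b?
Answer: 18934361/574051533 ≈ 0.032984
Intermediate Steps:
o(W) = -2*W
N(b) = -5*b
N(-203)/34397 + o(-87)/d = -5*(-203)/34397 - 2*(-87)/50067 = 1015*(1/34397) + 174*(1/50067) = 1015/34397 + 58/16689 = 18934361/574051533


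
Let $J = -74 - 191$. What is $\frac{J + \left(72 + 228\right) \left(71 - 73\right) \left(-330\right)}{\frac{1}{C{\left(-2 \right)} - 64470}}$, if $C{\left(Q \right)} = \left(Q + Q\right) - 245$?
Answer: $-12797211465$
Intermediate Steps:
$J = -265$
$C{\left(Q \right)} = -245 + 2 Q$ ($C{\left(Q \right)} = 2 Q - 245 = -245 + 2 Q$)
$\frac{J + \left(72 + 228\right) \left(71 - 73\right) \left(-330\right)}{\frac{1}{C{\left(-2 \right)} - 64470}} = \frac{-265 + \left(72 + 228\right) \left(71 - 73\right) \left(-330\right)}{\frac{1}{\left(-245 + 2 \left(-2\right)\right) - 64470}} = \frac{-265 + 300 \left(-2\right) \left(-330\right)}{\frac{1}{\left(-245 - 4\right) - 64470}} = \frac{-265 - -198000}{\frac{1}{-249 - 64470}} = \frac{-265 + 198000}{\frac{1}{-64719}} = \frac{197735}{- \frac{1}{64719}} = 197735 \left(-64719\right) = -12797211465$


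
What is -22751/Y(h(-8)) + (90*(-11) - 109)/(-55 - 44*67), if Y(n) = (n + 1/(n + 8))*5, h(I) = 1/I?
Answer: -4919129431/2145 ≈ -2.2933e+6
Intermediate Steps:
Y(n) = 5*n + 5/(8 + n) (Y(n) = (n + 1/(8 + n))*5 = 5*n + 5/(8 + n))
-22751/Y(h(-8)) + (90*(-11) - 109)/(-55 - 44*67) = -22751*(8 + 1/(-8))/(5*(1 + (1/(-8))**2 + 8/(-8))) + (90*(-11) - 109)/(-55 - 44*67) = -22751*(8 - 1/8)/(5*(1 + (-1/8)**2 + 8*(-1/8))) + (-990 - 109)/(-55 - 2948) = -22751*63/(40*(1 + 1/64 - 1)) - 1099/(-3003) = -22751/(5*(8/63)*(1/64)) - 1099*(-1/3003) = -22751/5/504 + 157/429 = -22751*504/5 + 157/429 = -11466504/5 + 157/429 = -4919129431/2145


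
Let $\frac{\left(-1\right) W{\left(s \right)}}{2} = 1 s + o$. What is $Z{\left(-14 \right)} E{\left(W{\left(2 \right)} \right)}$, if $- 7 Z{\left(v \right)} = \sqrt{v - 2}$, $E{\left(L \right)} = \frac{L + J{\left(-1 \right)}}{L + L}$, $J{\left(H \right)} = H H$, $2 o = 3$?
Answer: $- \frac{12 i}{49} \approx - 0.2449 i$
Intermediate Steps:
$o = \frac{3}{2}$ ($o = \frac{1}{2} \cdot 3 = \frac{3}{2} \approx 1.5$)
$J{\left(H \right)} = H^{2}$
$W{\left(s \right)} = -3 - 2 s$ ($W{\left(s \right)} = - 2 \left(1 s + \frac{3}{2}\right) = - 2 \left(s + \frac{3}{2}\right) = - 2 \left(\frac{3}{2} + s\right) = -3 - 2 s$)
$E{\left(L \right)} = \frac{1 + L}{2 L}$ ($E{\left(L \right)} = \frac{L + \left(-1\right)^{2}}{L + L} = \frac{L + 1}{2 L} = \left(1 + L\right) \frac{1}{2 L} = \frac{1 + L}{2 L}$)
$Z{\left(v \right)} = - \frac{\sqrt{-2 + v}}{7}$ ($Z{\left(v \right)} = - \frac{\sqrt{v - 2}}{7} = - \frac{\sqrt{-2 + v}}{7}$)
$Z{\left(-14 \right)} E{\left(W{\left(2 \right)} \right)} = - \frac{\sqrt{-2 - 14}}{7} \frac{1 - 7}{2 \left(-3 - 4\right)} = - \frac{\sqrt{-16}}{7} \frac{1 - 7}{2 \left(-3 - 4\right)} = - \frac{4 i}{7} \frac{1 - 7}{2 \left(-7\right)} = - \frac{4 i}{7} \cdot \frac{1}{2} \left(- \frac{1}{7}\right) \left(-6\right) = - \frac{4 i}{7} \cdot \frac{3}{7} = - \frac{12 i}{49}$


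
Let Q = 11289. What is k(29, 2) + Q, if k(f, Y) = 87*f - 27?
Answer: 13785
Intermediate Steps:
k(f, Y) = -27 + 87*f
k(29, 2) + Q = (-27 + 87*29) + 11289 = (-27 + 2523) + 11289 = 2496 + 11289 = 13785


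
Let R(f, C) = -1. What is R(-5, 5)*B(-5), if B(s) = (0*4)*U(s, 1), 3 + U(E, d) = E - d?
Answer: 0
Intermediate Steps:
U(E, d) = -3 + E - d (U(E, d) = -3 + (E - d) = -3 + E - d)
B(s) = 0 (B(s) = (0*4)*(-3 + s - 1*1) = 0*(-3 + s - 1) = 0*(-4 + s) = 0)
R(-5, 5)*B(-5) = -1*0 = 0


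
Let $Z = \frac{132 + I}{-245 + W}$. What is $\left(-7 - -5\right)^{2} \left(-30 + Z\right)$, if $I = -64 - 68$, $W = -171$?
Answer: $-120$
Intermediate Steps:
$I = -132$
$Z = 0$ ($Z = \frac{132 - 132}{-245 - 171} = \frac{0}{-416} = 0 \left(- \frac{1}{416}\right) = 0$)
$\left(-7 - -5\right)^{2} \left(-30 + Z\right) = \left(-7 - -5\right)^{2} \left(-30 + 0\right) = \left(-7 + 5\right)^{2} \left(-30\right) = \left(-2\right)^{2} \left(-30\right) = 4 \left(-30\right) = -120$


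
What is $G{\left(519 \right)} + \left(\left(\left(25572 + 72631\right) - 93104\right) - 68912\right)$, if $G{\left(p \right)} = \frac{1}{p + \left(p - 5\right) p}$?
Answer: $- \frac{17056257704}{267285} \approx -63813.0$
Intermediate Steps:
$G{\left(p \right)} = \frac{1}{p + p \left(-5 + p\right)}$ ($G{\left(p \right)} = \frac{1}{p + \left(-5 + p\right) p} = \frac{1}{p + p \left(-5 + p\right)}$)
$G{\left(519 \right)} + \left(\left(\left(25572 + 72631\right) - 93104\right) - 68912\right) = \frac{1}{519 \left(-4 + 519\right)} + \left(\left(\left(25572 + 72631\right) - 93104\right) - 68912\right) = \frac{1}{519 \cdot 515} + \left(\left(98203 - 93104\right) - 68912\right) = \frac{1}{519} \cdot \frac{1}{515} + \left(5099 - 68912\right) = \frac{1}{267285} - 63813 = - \frac{17056257704}{267285}$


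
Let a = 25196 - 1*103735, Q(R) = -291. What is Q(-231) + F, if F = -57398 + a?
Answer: -136228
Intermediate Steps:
a = -78539 (a = 25196 - 103735 = -78539)
F = -135937 (F = -57398 - 78539 = -135937)
Q(-231) + F = -291 - 135937 = -136228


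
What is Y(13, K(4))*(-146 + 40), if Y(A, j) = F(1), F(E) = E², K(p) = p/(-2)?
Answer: -106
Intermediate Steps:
K(p) = -p/2 (K(p) = p*(-½) = -p/2)
Y(A, j) = 1 (Y(A, j) = 1² = 1)
Y(13, K(4))*(-146 + 40) = 1*(-146 + 40) = 1*(-106) = -106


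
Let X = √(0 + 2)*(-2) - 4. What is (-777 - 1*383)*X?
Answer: 4640 + 2320*√2 ≈ 7921.0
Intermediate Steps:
X = -4 - 2*√2 (X = √2*(-2) - 4 = -2*√2 - 4 = -4 - 2*√2 ≈ -6.8284)
(-777 - 1*383)*X = (-777 - 1*383)*(-4 - 2*√2) = (-777 - 383)*(-4 - 2*√2) = -1160*(-4 - 2*√2) = 4640 + 2320*√2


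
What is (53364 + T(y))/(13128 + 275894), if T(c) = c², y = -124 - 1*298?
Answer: 115724/144511 ≈ 0.80080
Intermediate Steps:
y = -422 (y = -124 - 298 = -422)
(53364 + T(y))/(13128 + 275894) = (53364 + (-422)²)/(13128 + 275894) = (53364 + 178084)/289022 = 231448*(1/289022) = 115724/144511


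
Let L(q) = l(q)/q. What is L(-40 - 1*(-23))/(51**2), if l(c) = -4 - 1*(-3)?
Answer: 1/44217 ≈ 2.2616e-5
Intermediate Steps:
l(c) = -1 (l(c) = -4 + 3 = -1)
L(q) = -1/q
L(-40 - 1*(-23))/(51**2) = (-1/(-40 - 1*(-23)))/(51**2) = -1/(-40 + 23)/2601 = -1/(-17)*(1/2601) = -1*(-1/17)*(1/2601) = (1/17)*(1/2601) = 1/44217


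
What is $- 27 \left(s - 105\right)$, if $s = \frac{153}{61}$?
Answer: $\frac{168804}{61} \approx 2767.3$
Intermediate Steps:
$s = \frac{153}{61}$ ($s = 153 \cdot \frac{1}{61} = \frac{153}{61} \approx 2.5082$)
$- 27 \left(s - 105\right) = - 27 \left(\frac{153}{61} - 105\right) = \left(-27\right) \left(- \frac{6252}{61}\right) = \frac{168804}{61}$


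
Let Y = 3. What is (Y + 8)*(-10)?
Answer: -110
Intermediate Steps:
(Y + 8)*(-10) = (3 + 8)*(-10) = 11*(-10) = -110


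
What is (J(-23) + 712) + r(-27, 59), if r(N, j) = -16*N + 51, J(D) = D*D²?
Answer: -10972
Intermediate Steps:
J(D) = D³
r(N, j) = 51 - 16*N
(J(-23) + 712) + r(-27, 59) = ((-23)³ + 712) + (51 - 16*(-27)) = (-12167 + 712) + (51 + 432) = -11455 + 483 = -10972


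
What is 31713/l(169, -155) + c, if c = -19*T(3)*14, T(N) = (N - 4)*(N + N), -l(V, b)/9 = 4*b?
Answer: 96101/60 ≈ 1601.7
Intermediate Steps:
l(V, b) = -36*b
T(N) = 2*N*(-4 + N) (T(N) = (-4 + N)*(2*N) = 2*N*(-4 + N))
c = 1596 (c = -38*3*(-4 + 3)*14 = -38*3*(-1)*14 = -19*(-6)*14 = 114*14 = 1596)
31713/l(169, -155) + c = 31713/((-36*(-155))) + 1596 = 31713/5580 + 1596 = 31713*(1/5580) + 1596 = 341/60 + 1596 = 96101/60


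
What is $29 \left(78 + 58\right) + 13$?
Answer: $3957$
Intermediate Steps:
$29 \left(78 + 58\right) + 13 = 29 \cdot 136 + 13 = 3944 + 13 = 3957$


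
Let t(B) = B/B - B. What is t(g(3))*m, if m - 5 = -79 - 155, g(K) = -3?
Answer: -916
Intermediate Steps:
m = -229 (m = 5 + (-79 - 155) = 5 - 234 = -229)
t(B) = 1 - B
t(g(3))*m = (1 - 1*(-3))*(-229) = (1 + 3)*(-229) = 4*(-229) = -916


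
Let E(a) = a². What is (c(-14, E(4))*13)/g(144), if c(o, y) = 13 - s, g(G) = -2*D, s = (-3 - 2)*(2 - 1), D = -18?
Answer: 13/2 ≈ 6.5000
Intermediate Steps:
s = -5 (s = -5*1 = -5)
g(G) = 36 (g(G) = -2*(-18) = 36)
c(o, y) = 18 (c(o, y) = 13 - 1*(-5) = 13 + 5 = 18)
(c(-14, E(4))*13)/g(144) = (18*13)/36 = 234*(1/36) = 13/2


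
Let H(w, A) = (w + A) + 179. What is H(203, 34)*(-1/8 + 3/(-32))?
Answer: -91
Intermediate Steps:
H(w, A) = 179 + A + w (H(w, A) = (A + w) + 179 = 179 + A + w)
H(203, 34)*(-1/8 + 3/(-32)) = (179 + 34 + 203)*(-1/8 + 3/(-32)) = 416*(-1*⅛ + 3*(-1/32)) = 416*(-⅛ - 3/32) = 416*(-7/32) = -91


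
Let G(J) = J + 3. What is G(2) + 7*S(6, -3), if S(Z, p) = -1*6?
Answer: -37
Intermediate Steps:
G(J) = 3 + J
S(Z, p) = -6
G(2) + 7*S(6, -3) = (3 + 2) + 7*(-6) = 5 - 42 = -37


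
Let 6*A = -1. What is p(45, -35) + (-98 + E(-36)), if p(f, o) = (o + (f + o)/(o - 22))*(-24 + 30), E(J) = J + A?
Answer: -39355/114 ≈ -345.22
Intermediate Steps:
A = -1/6 (A = (1/6)*(-1) = -1/6 ≈ -0.16667)
E(J) = -1/6 + J (E(J) = J - 1/6 = -1/6 + J)
p(f, o) = 6*o + 6*(f + o)/(-22 + o) (p(f, o) = (o + (f + o)/(-22 + o))*6 = 6*o + 6*(f + o)/(-22 + o))
p(45, -35) + (-98 + E(-36)) = 6*(45 + (-35)**2 - 21*(-35))/(-22 - 35) + (-98 + (-1/6 - 36)) = 6*(45 + 1225 + 735)/(-57) + (-98 - 217/6) = 6*(-1/57)*2005 - 805/6 = -4010/19 - 805/6 = -39355/114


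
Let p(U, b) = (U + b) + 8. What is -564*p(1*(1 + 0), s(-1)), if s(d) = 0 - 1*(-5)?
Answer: -7896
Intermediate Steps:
s(d) = 5 (s(d) = 0 + 5 = 5)
p(U, b) = 8 + U + b
-564*p(1*(1 + 0), s(-1)) = -564*(8 + 1*(1 + 0) + 5) = -564*(8 + 1*1 + 5) = -564*(8 + 1 + 5) = -564*14 = -7896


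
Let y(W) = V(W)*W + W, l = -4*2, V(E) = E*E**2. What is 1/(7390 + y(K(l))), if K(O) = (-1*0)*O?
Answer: 1/7390 ≈ 0.00013532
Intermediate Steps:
V(E) = E**3
l = -8
K(O) = 0 (K(O) = 0*O = 0)
y(W) = W + W**4 (y(W) = W**3*W + W = W**4 + W = W + W**4)
1/(7390 + y(K(l))) = 1/(7390 + (0 + 0**4)) = 1/(7390 + (0 + 0)) = 1/(7390 + 0) = 1/7390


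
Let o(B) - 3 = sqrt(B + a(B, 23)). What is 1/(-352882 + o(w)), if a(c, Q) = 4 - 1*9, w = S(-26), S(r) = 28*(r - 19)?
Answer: -352879/124523589906 - I*sqrt(1265)/124523589906 ≈ -2.8338e-6 - 2.8562e-10*I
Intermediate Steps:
S(r) = -532 + 28*r (S(r) = 28*(-19 + r) = -532 + 28*r)
w = -1260 (w = -532 + 28*(-26) = -532 - 728 = -1260)
a(c, Q) = -5 (a(c, Q) = 4 - 9 = -5)
o(B) = 3 + sqrt(-5 + B) (o(B) = 3 + sqrt(B - 5) = 3 + sqrt(-5 + B))
1/(-352882 + o(w)) = 1/(-352882 + (3 + sqrt(-5 - 1260))) = 1/(-352882 + (3 + sqrt(-1265))) = 1/(-352882 + (3 + I*sqrt(1265))) = 1/(-352879 + I*sqrt(1265))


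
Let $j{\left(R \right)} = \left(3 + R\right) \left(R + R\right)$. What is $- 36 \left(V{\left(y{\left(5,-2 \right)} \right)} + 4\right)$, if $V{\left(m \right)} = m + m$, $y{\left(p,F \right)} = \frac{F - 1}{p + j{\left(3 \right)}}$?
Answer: $- \frac{5688}{41} \approx -138.73$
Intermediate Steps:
$j{\left(R \right)} = 2 R \left(3 + R\right)$ ($j{\left(R \right)} = \left(3 + R\right) 2 R = 2 R \left(3 + R\right)$)
$y{\left(p,F \right)} = \frac{-1 + F}{36 + p}$ ($y{\left(p,F \right)} = \frac{F - 1}{p + 2 \cdot 3 \left(3 + 3\right)} = \frac{-1 + F}{p + 2 \cdot 3 \cdot 6} = \frac{-1 + F}{p + 36} = \frac{-1 + F}{36 + p}$)
$V{\left(m \right)} = 2 m$
$- 36 \left(V{\left(y{\left(5,-2 \right)} \right)} + 4\right) = - 36 \left(2 \frac{-1 - 2}{36 + 5} + 4\right) = - 36 \left(2 \cdot \frac{1}{41} \left(-3\right) + 4\right) = - 36 \left(2 \left(- \frac{3}{41}\right) + 4\right) = - 36 \left(- \frac{6}{41} + 4\right) = \left(-36\right) \frac{158}{41} = - \frac{5688}{41}$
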